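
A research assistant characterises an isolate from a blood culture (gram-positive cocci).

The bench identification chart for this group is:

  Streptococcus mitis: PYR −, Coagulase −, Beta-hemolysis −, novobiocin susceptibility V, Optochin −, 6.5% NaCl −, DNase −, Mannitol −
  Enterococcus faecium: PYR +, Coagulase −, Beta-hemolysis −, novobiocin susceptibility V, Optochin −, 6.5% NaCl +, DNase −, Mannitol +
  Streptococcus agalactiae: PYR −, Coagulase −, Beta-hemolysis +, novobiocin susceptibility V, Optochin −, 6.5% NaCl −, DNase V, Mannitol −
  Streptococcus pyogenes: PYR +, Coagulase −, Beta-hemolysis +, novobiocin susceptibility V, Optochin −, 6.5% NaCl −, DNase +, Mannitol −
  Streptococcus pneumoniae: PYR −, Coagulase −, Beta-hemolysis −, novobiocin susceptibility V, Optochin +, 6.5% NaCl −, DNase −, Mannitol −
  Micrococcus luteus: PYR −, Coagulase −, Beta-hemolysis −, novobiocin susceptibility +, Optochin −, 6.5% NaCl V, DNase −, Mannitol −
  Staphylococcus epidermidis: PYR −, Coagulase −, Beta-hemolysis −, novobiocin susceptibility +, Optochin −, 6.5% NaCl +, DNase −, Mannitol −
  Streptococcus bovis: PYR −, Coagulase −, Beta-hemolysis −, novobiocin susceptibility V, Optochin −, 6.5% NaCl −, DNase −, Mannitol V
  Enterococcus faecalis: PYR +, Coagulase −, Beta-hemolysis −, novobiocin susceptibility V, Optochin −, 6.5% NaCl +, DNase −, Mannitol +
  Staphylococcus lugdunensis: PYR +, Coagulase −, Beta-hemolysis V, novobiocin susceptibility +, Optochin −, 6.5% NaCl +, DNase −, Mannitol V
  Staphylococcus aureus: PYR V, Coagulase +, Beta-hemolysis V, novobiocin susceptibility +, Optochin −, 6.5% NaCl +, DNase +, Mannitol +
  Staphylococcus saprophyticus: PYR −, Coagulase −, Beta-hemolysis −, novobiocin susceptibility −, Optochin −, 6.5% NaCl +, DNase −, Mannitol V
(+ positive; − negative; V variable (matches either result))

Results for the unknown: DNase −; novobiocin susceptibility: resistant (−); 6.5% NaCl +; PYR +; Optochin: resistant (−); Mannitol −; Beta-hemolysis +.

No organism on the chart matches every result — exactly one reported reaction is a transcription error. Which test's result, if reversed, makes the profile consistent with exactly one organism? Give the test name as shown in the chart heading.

As reported, no row in the chart matches all 7 reactions.
Reversing 6.5% NaCl → still no organism matches.
Reversing PYR → still no organism matches.
Reversing Beta-hemolysis → still no organism matches.
Reversing DNase → still no organism matches.
Reversing Optochin → still no organism matches.
Reversing novobiocin susceptibility (to +) → unique match: Staphylococcus lugdunensis.
Reversing Mannitol → still no organism matches.

novobiocin susceptibility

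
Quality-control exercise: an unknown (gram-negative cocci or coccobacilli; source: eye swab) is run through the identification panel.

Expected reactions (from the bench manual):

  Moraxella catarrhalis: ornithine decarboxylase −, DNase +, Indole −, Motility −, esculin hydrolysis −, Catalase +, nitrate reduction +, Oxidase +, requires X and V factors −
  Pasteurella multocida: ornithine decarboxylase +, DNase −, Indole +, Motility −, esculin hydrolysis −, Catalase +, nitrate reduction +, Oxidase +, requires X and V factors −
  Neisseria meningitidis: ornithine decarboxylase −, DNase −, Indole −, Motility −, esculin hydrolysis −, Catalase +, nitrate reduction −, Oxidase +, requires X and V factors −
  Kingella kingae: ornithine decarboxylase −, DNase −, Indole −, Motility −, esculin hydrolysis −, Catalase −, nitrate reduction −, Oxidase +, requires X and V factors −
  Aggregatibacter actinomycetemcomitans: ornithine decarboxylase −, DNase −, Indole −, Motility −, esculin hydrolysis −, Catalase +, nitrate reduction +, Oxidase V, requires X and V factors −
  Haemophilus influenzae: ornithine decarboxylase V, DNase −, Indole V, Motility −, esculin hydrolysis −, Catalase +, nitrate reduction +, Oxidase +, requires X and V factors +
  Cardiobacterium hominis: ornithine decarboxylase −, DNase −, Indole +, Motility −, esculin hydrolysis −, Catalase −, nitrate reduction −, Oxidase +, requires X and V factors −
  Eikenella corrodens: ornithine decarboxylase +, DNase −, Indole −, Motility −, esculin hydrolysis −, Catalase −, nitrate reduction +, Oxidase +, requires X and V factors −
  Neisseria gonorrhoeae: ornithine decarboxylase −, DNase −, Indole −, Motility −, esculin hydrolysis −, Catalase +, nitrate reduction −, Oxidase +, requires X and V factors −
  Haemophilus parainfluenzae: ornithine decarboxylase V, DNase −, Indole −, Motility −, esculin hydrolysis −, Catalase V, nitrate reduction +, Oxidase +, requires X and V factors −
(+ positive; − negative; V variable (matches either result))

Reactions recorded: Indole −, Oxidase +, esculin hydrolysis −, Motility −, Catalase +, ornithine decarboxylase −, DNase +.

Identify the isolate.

Moraxella catarrhalis

DNase +: excludes 9 organisms — 1 left.
esculin hydrolysis −: the one remaining candidate is consistent.
Oxidase +: the one remaining candidate is consistent.
Indole −: the one remaining candidate is consistent.
ornithine decarboxylase −: the one remaining candidate is consistent.
Catalase +: the one remaining candidate is consistent.
Motility −: the one remaining candidate is consistent.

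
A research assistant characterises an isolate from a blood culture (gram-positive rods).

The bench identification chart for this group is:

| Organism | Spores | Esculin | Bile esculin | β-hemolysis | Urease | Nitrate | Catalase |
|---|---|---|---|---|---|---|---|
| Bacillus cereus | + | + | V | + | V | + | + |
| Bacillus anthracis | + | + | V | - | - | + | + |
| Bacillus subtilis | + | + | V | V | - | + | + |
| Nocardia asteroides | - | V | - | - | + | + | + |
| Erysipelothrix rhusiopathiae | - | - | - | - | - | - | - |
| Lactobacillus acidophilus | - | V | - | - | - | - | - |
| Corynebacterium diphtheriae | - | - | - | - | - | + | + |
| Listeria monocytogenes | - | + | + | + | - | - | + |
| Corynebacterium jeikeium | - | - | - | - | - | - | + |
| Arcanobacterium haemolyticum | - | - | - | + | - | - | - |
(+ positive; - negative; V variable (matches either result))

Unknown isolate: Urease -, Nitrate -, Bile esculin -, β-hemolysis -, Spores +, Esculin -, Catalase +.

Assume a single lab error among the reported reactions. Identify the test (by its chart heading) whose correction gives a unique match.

As reported, no row in the chart matches all 7 reactions.
Reversing β-hemolysis → still no organism matches.
Reversing Bile esculin → still no organism matches.
Reversing Catalase → still no organism matches.
Reversing Esculin → still no organism matches.
Reversing Spores (to -) → unique match: Corynebacterium jeikeium.
Reversing Nitrate → still no organism matches.
Reversing Urease → still no organism matches.

Spores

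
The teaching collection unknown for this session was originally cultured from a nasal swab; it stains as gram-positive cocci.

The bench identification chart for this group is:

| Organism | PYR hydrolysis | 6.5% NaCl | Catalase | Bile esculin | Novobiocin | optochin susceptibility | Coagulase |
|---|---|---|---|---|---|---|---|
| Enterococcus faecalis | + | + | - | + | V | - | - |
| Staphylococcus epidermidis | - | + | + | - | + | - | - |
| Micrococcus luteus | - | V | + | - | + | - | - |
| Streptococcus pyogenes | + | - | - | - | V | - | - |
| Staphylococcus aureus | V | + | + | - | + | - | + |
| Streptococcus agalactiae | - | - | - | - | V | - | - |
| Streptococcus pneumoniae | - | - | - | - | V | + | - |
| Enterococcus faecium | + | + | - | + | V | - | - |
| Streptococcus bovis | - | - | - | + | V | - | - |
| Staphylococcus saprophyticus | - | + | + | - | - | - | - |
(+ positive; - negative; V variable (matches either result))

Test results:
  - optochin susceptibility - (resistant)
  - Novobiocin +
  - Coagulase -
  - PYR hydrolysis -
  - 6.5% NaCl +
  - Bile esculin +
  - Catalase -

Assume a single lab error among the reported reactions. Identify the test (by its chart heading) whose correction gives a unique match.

6.5% NaCl

As reported, no row in the chart matches all 7 reactions.
Reversing PYR hydrolysis → 2 organisms match (not unique).
Reversing Bile esculin → still no organism matches.
Reversing Coagulase → still no organism matches.
Reversing optochin susceptibility → still no organism matches.
Reversing Novobiocin → still no organism matches.
Reversing 6.5% NaCl (to -) → unique match: Streptococcus bovis.
Reversing Catalase → still no organism matches.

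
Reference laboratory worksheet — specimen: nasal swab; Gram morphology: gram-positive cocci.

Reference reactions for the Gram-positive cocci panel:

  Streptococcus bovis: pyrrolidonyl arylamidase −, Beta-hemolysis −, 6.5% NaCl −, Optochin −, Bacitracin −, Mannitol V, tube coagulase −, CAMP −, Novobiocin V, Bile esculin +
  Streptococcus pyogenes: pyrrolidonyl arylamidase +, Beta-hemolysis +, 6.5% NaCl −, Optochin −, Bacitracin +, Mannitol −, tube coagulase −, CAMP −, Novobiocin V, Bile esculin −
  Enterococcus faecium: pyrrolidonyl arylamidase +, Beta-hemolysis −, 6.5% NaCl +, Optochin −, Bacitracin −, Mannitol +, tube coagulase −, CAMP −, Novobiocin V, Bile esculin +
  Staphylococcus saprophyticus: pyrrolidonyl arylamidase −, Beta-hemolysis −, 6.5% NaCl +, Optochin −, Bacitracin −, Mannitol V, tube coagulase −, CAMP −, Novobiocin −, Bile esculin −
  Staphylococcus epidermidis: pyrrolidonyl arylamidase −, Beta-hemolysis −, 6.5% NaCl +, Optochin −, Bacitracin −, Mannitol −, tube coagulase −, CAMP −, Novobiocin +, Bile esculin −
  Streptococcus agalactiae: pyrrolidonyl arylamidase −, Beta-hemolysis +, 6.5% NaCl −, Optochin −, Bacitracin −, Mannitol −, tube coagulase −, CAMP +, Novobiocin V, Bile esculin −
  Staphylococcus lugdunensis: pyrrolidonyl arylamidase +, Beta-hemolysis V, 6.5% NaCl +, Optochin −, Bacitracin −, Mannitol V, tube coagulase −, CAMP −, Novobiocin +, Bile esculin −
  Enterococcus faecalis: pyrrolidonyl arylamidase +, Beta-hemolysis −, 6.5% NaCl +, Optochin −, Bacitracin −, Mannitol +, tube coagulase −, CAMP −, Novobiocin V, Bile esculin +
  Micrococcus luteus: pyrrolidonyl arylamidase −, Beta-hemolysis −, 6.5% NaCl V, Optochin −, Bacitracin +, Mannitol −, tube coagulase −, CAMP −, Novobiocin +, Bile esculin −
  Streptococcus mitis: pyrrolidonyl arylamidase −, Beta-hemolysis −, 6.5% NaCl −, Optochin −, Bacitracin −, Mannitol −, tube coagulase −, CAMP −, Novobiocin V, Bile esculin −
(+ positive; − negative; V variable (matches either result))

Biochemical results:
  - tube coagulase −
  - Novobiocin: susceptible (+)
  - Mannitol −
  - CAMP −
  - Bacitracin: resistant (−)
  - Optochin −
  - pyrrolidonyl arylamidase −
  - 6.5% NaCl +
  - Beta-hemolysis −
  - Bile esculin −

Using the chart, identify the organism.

Optochin −: all 10 remaining candidates are consistent.
Mannitol −: excludes Enterococcus faecium, Enterococcus faecalis — 8 left.
Beta-hemolysis −: excludes Streptococcus pyogenes, Streptococcus agalactiae — 6 left.
Bile esculin −: excludes Streptococcus bovis — 5 left.
pyrrolidonyl arylamidase −: excludes Staphylococcus lugdunensis — 4 left.
Bacitracin −: excludes Micrococcus luteus — 3 left.
Novobiocin +: excludes Staphylococcus saprophyticus — 2 left.
6.5% NaCl +: excludes Streptococcus mitis — 1 left.
CAMP −: the one remaining candidate is consistent.
tube coagulase −: the one remaining candidate is consistent.

Staphylococcus epidermidis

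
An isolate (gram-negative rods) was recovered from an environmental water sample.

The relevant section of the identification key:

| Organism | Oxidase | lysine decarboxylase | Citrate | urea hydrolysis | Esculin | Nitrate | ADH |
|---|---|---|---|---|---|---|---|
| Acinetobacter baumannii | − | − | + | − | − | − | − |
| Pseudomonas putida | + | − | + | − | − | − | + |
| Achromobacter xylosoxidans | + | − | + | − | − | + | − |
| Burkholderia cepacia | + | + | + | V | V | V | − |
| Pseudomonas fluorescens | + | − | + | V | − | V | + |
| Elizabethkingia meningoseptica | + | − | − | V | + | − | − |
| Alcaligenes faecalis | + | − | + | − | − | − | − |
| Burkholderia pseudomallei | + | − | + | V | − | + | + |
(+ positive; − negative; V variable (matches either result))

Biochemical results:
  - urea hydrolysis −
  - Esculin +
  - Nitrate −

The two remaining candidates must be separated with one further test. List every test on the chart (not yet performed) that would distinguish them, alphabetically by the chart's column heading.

Esculin +: excludes 6 organisms — 2 left.
urea hydrolysis −: all 2 remaining candidates are consistent.
Nitrate −: all 2 remaining candidates are consistent.
Two candidates remain: Burkholderia cepacia and Elizabethkingia meningoseptica.
  Oxidase: + vs + — same for both, does not separate.
  lysine decarboxylase: Burkholderia cepacia +, Elizabethkingia meningoseptica − — discriminates.
  Citrate: Burkholderia cepacia +, Elizabethkingia meningoseptica − — discriminates.
  ADH: − vs − — same for both, does not separate.

Citrate, lysine decarboxylase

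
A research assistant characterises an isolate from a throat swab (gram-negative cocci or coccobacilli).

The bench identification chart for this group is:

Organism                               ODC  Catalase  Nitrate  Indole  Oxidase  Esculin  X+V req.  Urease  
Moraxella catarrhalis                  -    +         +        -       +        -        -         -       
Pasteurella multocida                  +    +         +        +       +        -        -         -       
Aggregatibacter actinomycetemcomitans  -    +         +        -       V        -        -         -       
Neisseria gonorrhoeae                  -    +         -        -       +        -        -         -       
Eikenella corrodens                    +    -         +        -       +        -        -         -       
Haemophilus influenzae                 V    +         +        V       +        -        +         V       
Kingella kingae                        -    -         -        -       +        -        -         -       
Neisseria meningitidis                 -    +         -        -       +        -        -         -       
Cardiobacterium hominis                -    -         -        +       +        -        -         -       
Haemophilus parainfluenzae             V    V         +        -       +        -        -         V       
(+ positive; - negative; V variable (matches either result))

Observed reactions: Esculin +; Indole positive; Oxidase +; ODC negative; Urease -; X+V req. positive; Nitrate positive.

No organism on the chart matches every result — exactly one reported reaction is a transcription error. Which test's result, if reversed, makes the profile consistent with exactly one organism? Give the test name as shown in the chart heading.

Esculin

As reported, no row in the chart matches all 7 reactions.
Reversing Oxidase → still no organism matches.
Reversing Urease → still no organism matches.
Reversing Nitrate → still no organism matches.
Reversing Indole → still no organism matches.
Reversing X+V req. → still no organism matches.
Reversing ODC → still no organism matches.
Reversing Esculin (to -) → unique match: Haemophilus influenzae.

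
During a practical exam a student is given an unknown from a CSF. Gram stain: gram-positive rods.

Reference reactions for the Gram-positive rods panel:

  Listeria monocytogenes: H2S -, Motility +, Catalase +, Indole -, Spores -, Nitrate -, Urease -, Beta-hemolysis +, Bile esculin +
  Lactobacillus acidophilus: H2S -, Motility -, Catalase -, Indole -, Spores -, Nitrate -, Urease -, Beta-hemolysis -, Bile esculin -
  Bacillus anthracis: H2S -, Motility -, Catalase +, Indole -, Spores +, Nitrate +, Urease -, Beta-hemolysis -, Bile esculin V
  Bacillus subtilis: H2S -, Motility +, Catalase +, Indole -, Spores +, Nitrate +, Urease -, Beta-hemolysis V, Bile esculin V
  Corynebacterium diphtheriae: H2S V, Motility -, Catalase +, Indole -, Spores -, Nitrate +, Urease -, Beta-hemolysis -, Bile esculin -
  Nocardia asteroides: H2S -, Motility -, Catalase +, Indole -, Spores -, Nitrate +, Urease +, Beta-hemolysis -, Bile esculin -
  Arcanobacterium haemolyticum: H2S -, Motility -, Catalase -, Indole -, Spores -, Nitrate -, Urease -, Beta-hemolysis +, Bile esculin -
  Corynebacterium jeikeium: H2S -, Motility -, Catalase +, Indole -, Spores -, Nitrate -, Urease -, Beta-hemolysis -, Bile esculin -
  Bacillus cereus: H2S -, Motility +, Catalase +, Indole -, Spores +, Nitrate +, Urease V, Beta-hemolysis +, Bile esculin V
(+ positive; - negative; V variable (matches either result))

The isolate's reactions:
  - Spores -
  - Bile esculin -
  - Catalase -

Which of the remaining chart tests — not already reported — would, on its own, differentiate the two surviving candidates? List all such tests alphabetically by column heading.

Beta-hemolysis

Bile esculin -: excludes Listeria monocytogenes — 8 left.
Spores -: excludes Bacillus anthracis, Bacillus subtilis, Bacillus cereus — 5 left.
Catalase -: excludes Corynebacterium diphtheriae, Nocardia asteroides, Corynebacterium jeikeium — 2 left.
Two candidates remain: Arcanobacterium haemolyticum and Lactobacillus acidophilus.
  H2S: - vs - — same for both, does not separate.
  Motility: - vs - — same for both, does not separate.
  Indole: - vs - — same for both, does not separate.
  Nitrate: - vs - — same for both, does not separate.
  Urease: - vs - — same for both, does not separate.
  Beta-hemolysis: Arcanobacterium haemolyticum +, Lactobacillus acidophilus - — discriminates.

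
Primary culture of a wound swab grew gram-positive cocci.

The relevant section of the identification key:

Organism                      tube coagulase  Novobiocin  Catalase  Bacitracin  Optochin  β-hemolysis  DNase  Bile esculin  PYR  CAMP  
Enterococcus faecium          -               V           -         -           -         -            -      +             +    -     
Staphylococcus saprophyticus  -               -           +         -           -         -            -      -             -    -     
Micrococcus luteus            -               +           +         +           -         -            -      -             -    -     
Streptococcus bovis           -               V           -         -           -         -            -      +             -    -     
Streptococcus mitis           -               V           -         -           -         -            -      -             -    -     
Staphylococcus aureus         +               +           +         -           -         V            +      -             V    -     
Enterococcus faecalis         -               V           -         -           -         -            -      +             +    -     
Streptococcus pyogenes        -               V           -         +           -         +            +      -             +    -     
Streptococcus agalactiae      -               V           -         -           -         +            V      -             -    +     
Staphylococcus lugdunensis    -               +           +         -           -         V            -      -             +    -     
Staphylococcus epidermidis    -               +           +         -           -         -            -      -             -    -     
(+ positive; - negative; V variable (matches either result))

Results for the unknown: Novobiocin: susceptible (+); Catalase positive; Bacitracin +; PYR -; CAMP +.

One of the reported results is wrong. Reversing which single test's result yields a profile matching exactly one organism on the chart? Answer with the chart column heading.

As reported, no row in the chart matches all 5 reactions.
Reversing Novobiocin → still no organism matches.
Reversing PYR → still no organism matches.
Reversing CAMP (to -) → unique match: Micrococcus luteus.
Reversing Catalase → still no organism matches.
Reversing Bacitracin → still no organism matches.

CAMP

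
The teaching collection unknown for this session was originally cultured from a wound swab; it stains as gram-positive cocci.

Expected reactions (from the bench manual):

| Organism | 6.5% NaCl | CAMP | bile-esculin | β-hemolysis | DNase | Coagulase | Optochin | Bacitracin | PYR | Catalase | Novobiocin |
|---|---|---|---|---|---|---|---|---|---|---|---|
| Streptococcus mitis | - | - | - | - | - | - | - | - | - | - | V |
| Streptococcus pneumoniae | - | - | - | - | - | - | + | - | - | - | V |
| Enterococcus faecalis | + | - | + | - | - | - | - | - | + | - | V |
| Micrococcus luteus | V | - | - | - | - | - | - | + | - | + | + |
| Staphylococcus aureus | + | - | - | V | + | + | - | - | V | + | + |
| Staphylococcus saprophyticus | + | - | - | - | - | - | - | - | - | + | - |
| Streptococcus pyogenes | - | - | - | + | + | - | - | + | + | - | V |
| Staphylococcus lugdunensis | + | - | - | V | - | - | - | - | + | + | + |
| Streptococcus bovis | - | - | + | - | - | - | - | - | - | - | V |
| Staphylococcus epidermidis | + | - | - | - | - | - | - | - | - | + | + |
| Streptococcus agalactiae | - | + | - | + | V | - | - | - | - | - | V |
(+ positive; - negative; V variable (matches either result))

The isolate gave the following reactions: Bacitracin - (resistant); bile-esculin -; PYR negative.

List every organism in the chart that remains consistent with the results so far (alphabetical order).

Bacitracin -: excludes Micrococcus luteus, Streptococcus pyogenes — 9 left.
PYR -: excludes Enterococcus faecalis, Staphylococcus lugdunensis — 7 left.
bile-esculin -: excludes Streptococcus bovis — 6 left.

Staphylococcus aureus, Staphylococcus epidermidis, Staphylococcus saprophyticus, Streptococcus agalactiae, Streptococcus mitis, Streptococcus pneumoniae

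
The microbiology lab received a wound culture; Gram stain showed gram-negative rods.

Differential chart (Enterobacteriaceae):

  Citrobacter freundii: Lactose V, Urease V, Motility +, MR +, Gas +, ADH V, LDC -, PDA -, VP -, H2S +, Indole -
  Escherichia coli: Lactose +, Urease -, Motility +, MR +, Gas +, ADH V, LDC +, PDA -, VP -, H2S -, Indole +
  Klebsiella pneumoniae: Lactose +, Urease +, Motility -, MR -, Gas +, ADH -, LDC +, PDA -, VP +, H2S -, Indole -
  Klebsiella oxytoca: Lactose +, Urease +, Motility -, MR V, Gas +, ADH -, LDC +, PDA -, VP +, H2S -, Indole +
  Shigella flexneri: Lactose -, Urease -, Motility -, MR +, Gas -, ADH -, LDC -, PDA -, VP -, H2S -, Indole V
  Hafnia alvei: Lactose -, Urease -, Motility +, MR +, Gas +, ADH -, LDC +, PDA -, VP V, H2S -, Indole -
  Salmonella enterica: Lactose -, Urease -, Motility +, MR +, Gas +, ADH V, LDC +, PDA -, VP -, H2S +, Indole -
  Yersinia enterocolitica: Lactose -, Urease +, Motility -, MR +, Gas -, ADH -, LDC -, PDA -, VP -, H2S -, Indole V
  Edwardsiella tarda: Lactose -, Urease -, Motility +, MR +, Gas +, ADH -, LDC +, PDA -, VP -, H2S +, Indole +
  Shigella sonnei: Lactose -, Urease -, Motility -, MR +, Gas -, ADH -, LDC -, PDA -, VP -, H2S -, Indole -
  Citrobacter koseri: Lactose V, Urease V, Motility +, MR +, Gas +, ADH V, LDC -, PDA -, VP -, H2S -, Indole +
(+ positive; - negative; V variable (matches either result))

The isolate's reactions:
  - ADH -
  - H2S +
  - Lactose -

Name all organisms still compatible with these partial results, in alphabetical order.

ADH -: all 11 remaining candidates are consistent.
H2S +: excludes 8 organisms — 3 left.
Lactose -: all 3 remaining candidates are consistent.

Citrobacter freundii, Edwardsiella tarda, Salmonella enterica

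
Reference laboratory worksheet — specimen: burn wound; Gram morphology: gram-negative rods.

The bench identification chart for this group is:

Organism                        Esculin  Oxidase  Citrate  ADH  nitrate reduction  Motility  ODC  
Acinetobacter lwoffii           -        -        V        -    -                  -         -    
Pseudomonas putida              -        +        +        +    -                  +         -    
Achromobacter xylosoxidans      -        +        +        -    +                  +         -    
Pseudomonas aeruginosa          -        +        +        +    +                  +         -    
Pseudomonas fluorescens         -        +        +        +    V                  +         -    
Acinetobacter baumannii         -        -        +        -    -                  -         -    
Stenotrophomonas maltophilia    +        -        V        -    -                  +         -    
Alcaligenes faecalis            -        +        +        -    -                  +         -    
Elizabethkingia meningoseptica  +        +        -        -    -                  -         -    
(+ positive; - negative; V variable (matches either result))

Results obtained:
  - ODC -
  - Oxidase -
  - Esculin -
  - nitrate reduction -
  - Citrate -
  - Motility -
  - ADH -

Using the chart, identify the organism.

Acinetobacter lwoffii

ADH -: excludes Pseudomonas putida, Pseudomonas aeruginosa, Pseudomonas fluorescens — 6 left.
Esculin -: excludes Stenotrophomonas maltophilia, Elizabethkingia meningoseptica — 4 left.
nitrate reduction -: excludes Achromobacter xylosoxidans — 3 left.
Citrate -: excludes Acinetobacter baumannii, Alcaligenes faecalis — 1 left.
ODC -: the one remaining candidate is consistent.
Oxidase -: the one remaining candidate is consistent.
Motility -: the one remaining candidate is consistent.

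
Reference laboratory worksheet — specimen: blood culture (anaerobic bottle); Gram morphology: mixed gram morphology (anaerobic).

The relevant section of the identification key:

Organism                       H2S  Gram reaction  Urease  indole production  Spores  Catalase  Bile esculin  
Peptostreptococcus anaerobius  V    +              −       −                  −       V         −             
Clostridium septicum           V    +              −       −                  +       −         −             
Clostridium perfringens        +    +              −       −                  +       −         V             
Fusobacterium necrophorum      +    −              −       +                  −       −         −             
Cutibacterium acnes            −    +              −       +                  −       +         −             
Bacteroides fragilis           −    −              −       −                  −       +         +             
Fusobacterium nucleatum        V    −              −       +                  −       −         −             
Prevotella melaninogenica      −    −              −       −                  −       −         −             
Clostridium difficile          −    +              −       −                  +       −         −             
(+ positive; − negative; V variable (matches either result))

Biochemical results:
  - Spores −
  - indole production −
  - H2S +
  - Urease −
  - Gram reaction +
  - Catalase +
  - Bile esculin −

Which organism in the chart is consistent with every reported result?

Peptostreptococcus anaerobius

Catalase +: excludes 6 organisms — 3 left.
H2S +: excludes Cutibacterium acnes, Bacteroides fragilis — 1 left.
Spores −: the one remaining candidate is consistent.
Gram reaction +: the one remaining candidate is consistent.
Bile esculin −: the one remaining candidate is consistent.
indole production −: the one remaining candidate is consistent.
Urease −: the one remaining candidate is consistent.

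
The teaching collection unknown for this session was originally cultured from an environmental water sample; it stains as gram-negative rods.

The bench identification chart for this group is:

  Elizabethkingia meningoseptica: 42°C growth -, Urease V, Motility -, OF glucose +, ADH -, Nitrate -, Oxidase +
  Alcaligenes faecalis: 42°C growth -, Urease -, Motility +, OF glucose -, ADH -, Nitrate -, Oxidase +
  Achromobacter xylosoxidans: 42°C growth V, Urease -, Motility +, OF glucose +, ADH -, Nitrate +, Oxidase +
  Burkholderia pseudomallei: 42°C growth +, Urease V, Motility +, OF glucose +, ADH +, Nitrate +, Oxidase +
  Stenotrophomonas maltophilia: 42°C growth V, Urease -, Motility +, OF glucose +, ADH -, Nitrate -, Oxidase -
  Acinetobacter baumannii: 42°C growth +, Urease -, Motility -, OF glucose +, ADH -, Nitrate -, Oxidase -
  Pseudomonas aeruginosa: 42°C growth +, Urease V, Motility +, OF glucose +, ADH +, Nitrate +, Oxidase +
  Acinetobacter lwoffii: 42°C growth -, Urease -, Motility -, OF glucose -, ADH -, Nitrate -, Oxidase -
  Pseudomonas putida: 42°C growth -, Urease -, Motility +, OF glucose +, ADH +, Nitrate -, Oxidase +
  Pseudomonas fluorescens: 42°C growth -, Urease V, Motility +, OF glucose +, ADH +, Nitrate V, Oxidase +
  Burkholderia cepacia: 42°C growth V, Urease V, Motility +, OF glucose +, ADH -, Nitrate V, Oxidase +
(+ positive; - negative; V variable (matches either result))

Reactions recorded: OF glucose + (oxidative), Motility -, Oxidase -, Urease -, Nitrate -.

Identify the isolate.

Acinetobacter baumannii

OF glucose +: excludes Alcaligenes faecalis, Acinetobacter lwoffii — 9 left.
Motility -: excludes 7 organisms — 2 left.
Oxidase -: excludes Elizabethkingia meningoseptica — 1 left.
Urease -: the one remaining candidate is consistent.
Nitrate -: the one remaining candidate is consistent.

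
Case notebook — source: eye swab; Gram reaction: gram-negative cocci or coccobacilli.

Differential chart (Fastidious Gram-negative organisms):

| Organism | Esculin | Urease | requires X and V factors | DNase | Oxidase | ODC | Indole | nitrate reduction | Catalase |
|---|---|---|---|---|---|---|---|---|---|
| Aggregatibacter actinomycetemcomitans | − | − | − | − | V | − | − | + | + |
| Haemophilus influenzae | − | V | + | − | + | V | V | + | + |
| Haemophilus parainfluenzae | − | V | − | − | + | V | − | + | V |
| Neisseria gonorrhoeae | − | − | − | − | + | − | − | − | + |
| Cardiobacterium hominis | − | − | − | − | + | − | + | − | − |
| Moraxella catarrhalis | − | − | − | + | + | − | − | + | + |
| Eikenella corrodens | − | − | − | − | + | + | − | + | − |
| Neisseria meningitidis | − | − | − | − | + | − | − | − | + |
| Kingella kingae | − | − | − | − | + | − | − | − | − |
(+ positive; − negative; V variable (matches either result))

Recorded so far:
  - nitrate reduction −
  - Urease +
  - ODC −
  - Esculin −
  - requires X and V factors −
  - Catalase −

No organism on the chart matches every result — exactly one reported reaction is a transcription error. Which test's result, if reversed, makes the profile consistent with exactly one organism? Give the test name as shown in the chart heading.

nitrate reduction

As reported, no row in the chart matches all 6 reactions.
Reversing requires X and V factors → still no organism matches.
Reversing Urease → 2 organisms match (not unique).
Reversing nitrate reduction (to +) → unique match: Haemophilus parainfluenzae.
Reversing Esculin → still no organism matches.
Reversing Catalase → still no organism matches.
Reversing ODC → still no organism matches.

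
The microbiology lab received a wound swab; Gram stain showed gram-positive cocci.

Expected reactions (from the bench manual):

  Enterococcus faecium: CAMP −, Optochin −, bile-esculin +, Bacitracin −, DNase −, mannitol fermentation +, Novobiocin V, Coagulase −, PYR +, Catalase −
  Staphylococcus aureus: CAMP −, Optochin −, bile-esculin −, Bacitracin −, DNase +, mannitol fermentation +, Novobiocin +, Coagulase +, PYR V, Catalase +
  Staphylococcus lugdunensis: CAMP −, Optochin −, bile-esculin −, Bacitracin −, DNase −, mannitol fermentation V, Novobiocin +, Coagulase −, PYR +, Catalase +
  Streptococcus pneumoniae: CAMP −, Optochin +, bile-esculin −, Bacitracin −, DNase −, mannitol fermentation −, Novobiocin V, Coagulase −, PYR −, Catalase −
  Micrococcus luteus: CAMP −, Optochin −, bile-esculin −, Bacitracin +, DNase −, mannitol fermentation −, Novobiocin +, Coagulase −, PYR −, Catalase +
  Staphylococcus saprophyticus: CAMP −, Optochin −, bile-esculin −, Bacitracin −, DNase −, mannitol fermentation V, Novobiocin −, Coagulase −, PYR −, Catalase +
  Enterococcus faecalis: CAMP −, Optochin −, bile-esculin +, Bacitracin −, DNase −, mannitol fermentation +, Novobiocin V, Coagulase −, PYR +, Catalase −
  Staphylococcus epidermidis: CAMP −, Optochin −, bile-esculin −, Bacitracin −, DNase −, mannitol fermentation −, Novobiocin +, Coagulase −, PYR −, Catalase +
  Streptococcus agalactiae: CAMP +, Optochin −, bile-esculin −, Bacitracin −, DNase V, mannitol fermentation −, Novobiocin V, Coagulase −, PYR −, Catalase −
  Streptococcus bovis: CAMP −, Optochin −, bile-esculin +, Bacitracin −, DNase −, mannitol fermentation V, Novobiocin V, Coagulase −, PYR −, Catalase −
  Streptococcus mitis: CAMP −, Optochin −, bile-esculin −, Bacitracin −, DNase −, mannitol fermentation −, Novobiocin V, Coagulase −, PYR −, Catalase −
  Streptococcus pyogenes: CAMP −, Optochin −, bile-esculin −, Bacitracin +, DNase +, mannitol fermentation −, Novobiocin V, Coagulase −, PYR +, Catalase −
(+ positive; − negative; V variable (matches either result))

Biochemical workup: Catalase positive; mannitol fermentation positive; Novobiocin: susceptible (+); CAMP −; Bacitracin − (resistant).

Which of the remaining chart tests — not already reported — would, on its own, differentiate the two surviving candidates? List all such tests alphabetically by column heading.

Coagulase, DNase

CAMP −: excludes Streptococcus agalactiae — 11 left.
mannitol fermentation +: excludes 5 organisms — 6 left.
Bacitracin −: all 6 remaining candidates are consistent.
Novobiocin +: excludes Staphylococcus saprophyticus — 5 left.
Catalase +: excludes Enterococcus faecium, Enterococcus faecalis, Streptococcus bovis — 2 left.
Two candidates remain: Staphylococcus aureus and Staphylococcus lugdunensis.
  Optochin: − vs − — same for both, does not separate.
  bile-esculin: − vs − — same for both, does not separate.
  DNase: Staphylococcus aureus +, Staphylococcus lugdunensis − — discriminates.
  Coagulase: Staphylococcus aureus +, Staphylococcus lugdunensis − — discriminates.
  PYR: V vs + — variable for at least one, does not separate.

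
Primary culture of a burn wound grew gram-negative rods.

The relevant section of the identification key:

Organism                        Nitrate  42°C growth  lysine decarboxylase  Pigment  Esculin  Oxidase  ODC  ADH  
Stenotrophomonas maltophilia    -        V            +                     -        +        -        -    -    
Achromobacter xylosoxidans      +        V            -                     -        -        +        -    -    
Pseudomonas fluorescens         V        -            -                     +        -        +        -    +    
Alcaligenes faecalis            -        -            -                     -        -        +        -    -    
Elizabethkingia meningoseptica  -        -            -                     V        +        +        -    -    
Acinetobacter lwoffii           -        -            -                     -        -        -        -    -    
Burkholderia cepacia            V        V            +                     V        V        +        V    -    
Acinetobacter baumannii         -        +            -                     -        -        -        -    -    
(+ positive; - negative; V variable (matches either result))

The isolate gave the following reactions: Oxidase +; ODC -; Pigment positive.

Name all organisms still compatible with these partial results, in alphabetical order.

Burkholderia cepacia, Elizabethkingia meningoseptica, Pseudomonas fluorescens

Pigment +: excludes 5 organisms — 3 left.
Oxidase +: all 3 remaining candidates are consistent.
ODC -: all 3 remaining candidates are consistent.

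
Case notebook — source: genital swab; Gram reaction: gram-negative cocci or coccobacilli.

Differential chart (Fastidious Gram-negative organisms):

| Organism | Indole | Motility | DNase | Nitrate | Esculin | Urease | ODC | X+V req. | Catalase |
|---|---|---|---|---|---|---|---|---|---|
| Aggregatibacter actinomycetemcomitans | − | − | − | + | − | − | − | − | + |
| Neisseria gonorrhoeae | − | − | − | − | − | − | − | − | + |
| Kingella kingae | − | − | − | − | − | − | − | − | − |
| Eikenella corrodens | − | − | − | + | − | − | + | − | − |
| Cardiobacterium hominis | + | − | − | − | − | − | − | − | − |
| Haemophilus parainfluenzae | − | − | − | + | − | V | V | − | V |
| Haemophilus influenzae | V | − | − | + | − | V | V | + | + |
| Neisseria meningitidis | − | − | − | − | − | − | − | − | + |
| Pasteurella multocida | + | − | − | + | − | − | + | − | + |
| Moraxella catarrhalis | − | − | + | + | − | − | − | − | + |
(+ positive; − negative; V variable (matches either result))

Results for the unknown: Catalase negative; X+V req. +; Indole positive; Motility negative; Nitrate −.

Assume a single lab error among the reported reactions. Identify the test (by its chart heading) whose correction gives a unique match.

X+V req.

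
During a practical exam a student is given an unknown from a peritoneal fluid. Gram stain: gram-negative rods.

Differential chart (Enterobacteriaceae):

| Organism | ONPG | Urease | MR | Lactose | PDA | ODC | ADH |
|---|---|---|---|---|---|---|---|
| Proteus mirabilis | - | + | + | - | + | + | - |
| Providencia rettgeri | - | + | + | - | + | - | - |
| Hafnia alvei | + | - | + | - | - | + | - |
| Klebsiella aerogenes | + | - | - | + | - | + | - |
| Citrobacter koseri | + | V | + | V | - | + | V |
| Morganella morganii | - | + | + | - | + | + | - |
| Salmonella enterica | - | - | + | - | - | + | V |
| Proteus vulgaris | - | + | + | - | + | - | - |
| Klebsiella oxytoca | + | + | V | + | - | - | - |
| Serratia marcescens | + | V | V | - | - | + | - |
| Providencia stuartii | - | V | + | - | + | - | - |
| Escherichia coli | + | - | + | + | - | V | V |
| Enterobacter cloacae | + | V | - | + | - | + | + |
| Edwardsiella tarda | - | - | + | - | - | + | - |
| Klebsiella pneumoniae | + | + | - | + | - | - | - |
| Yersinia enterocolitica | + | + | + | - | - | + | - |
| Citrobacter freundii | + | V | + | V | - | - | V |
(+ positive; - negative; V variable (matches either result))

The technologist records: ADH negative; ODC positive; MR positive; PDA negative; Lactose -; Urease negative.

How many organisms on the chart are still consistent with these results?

PDA -: excludes 5 organisms — 12 left.
Urease -: excludes Klebsiella oxytoca, Klebsiella pneumoniae, Yersinia enterocolitica — 9 left.
ADH -: excludes Enterobacter cloacae — 8 left.
ODC +: excludes Citrobacter freundii — 7 left.
MR +: excludes Klebsiella aerogenes — 6 left.
Lactose -: excludes Escherichia coli — 5 left.
Still consistent: Citrobacter koseri, Edwardsiella tarda, Hafnia alvei, Salmonella enterica, Serratia marcescens.

5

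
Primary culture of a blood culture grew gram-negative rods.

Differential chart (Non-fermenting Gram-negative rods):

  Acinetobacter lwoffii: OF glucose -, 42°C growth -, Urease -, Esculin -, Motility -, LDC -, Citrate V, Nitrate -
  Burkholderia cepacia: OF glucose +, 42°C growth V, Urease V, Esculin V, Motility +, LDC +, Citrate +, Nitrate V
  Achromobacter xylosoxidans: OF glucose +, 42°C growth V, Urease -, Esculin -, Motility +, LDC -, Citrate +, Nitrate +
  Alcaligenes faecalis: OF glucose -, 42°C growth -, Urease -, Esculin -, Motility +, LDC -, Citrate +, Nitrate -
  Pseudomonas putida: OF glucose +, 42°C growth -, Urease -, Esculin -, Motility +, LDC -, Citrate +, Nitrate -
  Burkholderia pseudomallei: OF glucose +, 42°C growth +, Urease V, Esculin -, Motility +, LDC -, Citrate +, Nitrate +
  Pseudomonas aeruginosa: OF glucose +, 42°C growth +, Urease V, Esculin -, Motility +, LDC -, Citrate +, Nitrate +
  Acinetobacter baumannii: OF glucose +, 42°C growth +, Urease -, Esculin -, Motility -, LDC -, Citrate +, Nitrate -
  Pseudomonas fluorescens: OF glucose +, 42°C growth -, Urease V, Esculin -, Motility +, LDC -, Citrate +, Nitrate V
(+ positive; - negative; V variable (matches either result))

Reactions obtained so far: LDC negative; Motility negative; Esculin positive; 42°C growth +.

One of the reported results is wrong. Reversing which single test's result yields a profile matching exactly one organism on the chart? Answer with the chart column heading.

Esculin

As reported, no row in the chart matches all 4 reactions.
Reversing Esculin (to -) → unique match: Acinetobacter baumannii.
Reversing 42°C growth → still no organism matches.
Reversing LDC → still no organism matches.
Reversing Motility → still no organism matches.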